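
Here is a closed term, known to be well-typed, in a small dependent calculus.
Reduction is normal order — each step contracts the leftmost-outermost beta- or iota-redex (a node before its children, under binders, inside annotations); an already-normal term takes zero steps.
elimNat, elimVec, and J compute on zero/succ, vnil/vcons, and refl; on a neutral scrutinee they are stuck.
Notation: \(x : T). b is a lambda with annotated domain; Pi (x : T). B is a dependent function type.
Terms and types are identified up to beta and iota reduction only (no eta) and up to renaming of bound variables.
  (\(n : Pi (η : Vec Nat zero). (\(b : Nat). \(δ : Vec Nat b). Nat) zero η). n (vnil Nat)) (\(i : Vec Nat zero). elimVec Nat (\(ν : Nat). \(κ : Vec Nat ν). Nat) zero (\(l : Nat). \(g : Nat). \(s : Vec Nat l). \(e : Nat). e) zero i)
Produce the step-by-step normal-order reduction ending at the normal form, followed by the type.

normal-order reduction:
  (\(n : Pi (η : Vec Nat zero). (\(b : Nat). \(δ : Vec Nat b). Nat) zero η). n (vnil Nat)) (\(i : Vec Nat zero). elimVec Nat (\(ν : Nat). \(κ : Vec Nat ν). Nat) zero (\(l : Nat). \(g : Nat). \(s : Vec Nat l). \(e : Nat). e) zero i)
  ~> (\(n : Vec Nat zero). elimVec Nat (\(η : Nat). \(b : Vec Nat η). Nat) zero (\(δ : Nat). \(i : Nat). \(ν : Vec Nat δ). \(κ : Nat). κ) zero n) (vnil Nat)
  ~> elimVec Nat (\(n : Nat). \(η : Vec Nat n). Nat) zero (\(b : Nat). \(δ : Nat). \(i : Vec Nat b). \(ν : Nat). ν) zero (vnil Nat)
  ~> zero
the term's type:
  Nat


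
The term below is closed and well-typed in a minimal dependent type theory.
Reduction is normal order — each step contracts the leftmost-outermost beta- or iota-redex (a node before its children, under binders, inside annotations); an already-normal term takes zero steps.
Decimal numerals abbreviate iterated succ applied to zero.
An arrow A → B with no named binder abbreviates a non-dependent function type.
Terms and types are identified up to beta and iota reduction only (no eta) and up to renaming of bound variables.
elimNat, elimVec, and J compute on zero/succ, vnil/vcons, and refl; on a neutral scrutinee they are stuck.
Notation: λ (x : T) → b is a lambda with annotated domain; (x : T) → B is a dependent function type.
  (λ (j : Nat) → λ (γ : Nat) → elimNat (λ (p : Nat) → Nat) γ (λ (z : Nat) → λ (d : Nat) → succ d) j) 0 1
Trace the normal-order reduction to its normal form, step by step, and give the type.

normal-order reduction sequence:
  (λ (j : Nat) → λ (γ : Nat) → elimNat (λ (p : Nat) → Nat) γ (λ (z : Nat) → λ (d : Nat) → succ d) j) 0 1
  ~> (λ (j : Nat) → elimNat (λ (γ : Nat) → Nat) j (λ (p : Nat) → λ (z : Nat) → succ z) 0) 1
  ~> elimNat (λ (j : Nat) → Nat) 1 (λ (γ : Nat) → λ (p : Nat) → succ p) 0
  ~> 1
inferred type:
  Nat


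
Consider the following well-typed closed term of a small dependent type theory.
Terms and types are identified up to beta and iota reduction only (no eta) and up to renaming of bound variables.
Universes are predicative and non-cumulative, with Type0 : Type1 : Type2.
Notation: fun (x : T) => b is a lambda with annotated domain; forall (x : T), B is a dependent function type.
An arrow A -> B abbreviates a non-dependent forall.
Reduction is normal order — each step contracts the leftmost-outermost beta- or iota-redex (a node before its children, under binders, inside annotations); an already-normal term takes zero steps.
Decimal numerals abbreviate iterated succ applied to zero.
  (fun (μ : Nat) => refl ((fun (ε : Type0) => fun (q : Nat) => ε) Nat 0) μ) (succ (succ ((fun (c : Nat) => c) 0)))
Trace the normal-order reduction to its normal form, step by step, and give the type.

reduction (normal order):
  (fun (μ : Nat) => refl ((fun (ε : Type0) => fun (q : Nat) => ε) Nat 0) μ) (succ (succ ((fun (c : Nat) => c) 0)))
  ~> refl ((fun (μ : Type0) => fun (ε : Nat) => μ) Nat 0) (succ (succ ((fun (q : Nat) => q) 0)))
  ~> refl ((fun (μ : Nat) => Nat) 0) (succ (succ ((fun (ε : Nat) => ε) 0)))
  ~> refl Nat (succ (succ ((fun (μ : Nat) => μ) 0)))
  ~> refl Nat 2
type:
  Eq Nat 2 2


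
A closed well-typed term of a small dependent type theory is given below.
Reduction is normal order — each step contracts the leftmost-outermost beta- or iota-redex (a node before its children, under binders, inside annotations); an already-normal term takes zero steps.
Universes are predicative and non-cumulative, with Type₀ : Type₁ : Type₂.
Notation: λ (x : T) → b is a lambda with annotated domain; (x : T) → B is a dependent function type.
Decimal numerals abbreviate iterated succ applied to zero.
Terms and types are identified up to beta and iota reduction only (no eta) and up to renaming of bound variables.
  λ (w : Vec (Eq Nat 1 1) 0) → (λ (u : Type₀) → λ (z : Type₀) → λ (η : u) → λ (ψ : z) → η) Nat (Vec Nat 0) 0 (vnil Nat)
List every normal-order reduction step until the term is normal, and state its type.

normal-order reduction sequence:
  λ (w : Vec (Eq Nat 1 1) 0) → (λ (u : Type₀) → λ (z : Type₀) → λ (η : u) → λ (ψ : z) → η) Nat (Vec Nat 0) 0 (vnil Nat)
  ~> λ (w : Vec (Eq Nat 1 1) 0) → (λ (u : Type₀) → λ (z : Nat) → λ (η : u) → z) (Vec Nat 0) 0 (vnil Nat)
  ~> λ (w : Vec (Eq Nat 1 1) 0) → (λ (u : Nat) → λ (z : Vec Nat 0) → u) 0 (vnil Nat)
  ~> λ (w : Vec (Eq Nat 1 1) 0) → (λ (u : Vec Nat 0) → 0) (vnil Nat)
  ~> λ (w : Vec (Eq Nat 1 1) 0) → 0
the term's type:
  (w : Vec (Eq Nat 1 1) 0) → Nat


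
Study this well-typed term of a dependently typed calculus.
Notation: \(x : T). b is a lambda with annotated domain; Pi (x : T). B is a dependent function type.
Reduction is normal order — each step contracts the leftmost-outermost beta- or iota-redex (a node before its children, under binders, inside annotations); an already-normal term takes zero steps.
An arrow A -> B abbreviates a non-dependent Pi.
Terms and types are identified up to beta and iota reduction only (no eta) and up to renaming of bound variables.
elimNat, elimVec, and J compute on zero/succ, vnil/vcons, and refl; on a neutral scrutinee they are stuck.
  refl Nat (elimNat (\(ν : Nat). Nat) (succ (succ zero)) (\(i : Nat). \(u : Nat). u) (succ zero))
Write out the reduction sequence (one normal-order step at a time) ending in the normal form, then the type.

normal-order reduction sequence:
  refl Nat (elimNat (\(ν : Nat). Nat) (succ (succ zero)) (\(i : Nat). \(u : Nat). u) (succ zero))
  ~> refl Nat ((\(ν : Nat). \(i : Nat). i) zero (elimNat (\(u : Nat). Nat) (succ (succ zero)) (\(τ : Nat). \(f : Nat). f) zero))
  ~> refl Nat ((\(ν : Nat). ν) (elimNat (\(i : Nat). Nat) (succ (succ zero)) (\(u : Nat). \(τ : Nat). τ) zero))
  ~> refl Nat (elimNat (\(ν : Nat). Nat) (succ (succ zero)) (\(i : Nat). \(u : Nat). u) zero)
  ~> refl Nat (succ (succ zero))
type:
  Eq Nat (succ (succ zero)) (succ (succ zero))


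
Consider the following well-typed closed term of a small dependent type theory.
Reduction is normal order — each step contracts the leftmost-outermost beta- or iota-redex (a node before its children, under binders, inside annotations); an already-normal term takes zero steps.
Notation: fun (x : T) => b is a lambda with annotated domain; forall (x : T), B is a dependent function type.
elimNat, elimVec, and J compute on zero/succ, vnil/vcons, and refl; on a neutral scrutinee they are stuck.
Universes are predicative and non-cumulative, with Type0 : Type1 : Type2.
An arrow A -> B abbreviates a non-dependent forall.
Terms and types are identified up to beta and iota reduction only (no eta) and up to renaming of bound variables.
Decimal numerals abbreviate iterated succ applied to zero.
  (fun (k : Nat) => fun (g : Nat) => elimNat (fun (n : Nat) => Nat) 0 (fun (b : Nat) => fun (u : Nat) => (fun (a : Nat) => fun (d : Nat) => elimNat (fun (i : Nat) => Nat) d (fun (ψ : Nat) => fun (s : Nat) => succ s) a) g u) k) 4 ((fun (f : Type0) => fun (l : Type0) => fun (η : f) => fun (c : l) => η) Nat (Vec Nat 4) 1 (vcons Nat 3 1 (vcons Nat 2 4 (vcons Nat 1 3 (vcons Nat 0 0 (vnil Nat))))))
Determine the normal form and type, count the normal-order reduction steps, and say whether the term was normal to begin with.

reduced normal form:
  4
type:
  Nat
reduction steps (normal order): 55
started in normal form: no
first contracted redex: a beta-redex


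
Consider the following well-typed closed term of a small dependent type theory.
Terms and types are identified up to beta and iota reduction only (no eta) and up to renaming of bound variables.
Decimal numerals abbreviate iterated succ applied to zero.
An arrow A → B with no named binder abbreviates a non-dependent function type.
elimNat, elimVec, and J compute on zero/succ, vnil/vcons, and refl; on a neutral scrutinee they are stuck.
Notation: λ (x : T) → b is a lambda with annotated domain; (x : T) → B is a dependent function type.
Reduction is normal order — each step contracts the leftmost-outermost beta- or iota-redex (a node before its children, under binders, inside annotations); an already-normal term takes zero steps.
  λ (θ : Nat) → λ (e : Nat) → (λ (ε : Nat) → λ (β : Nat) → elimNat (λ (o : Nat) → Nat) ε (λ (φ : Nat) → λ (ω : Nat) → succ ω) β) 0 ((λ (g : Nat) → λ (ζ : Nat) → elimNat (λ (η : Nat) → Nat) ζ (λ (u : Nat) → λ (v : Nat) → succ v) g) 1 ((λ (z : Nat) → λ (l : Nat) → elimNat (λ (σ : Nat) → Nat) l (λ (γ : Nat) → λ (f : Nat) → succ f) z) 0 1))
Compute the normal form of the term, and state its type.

reduced normal form:
  λ (θ : Nat) → λ (e : Nat) → 2
type:
  Nat → Nat → Nat
observation: normalization takes exactly 18 steps under the normal-order strategy.


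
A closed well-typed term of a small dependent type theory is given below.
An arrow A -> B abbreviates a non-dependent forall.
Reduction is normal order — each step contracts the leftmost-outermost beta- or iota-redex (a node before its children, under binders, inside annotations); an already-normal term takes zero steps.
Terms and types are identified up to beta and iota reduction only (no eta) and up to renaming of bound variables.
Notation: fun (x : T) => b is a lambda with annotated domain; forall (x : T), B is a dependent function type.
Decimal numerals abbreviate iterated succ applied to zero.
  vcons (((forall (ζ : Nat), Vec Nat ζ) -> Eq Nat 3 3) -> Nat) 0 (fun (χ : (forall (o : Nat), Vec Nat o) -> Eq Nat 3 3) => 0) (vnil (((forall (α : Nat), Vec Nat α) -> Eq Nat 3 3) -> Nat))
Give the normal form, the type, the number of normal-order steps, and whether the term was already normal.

resulting normal form:
  vcons (((forall (ζ : Nat), Vec Nat ζ) -> Eq Nat 3 3) -> Nat) 0 (fun (χ : (forall (o : Nat), Vec Nat o) -> Eq Nat 3 3) => 0) (vnil (((forall (α : Nat), Vec Nat α) -> Eq Nat 3 3) -> Nat))
type:
  Vec (((forall (ζ : Nat), Vec Nat ζ) -> Eq Nat 3 3) -> Nat) 1
steps to reach normal form (normal order): 0
started in normal form: yes


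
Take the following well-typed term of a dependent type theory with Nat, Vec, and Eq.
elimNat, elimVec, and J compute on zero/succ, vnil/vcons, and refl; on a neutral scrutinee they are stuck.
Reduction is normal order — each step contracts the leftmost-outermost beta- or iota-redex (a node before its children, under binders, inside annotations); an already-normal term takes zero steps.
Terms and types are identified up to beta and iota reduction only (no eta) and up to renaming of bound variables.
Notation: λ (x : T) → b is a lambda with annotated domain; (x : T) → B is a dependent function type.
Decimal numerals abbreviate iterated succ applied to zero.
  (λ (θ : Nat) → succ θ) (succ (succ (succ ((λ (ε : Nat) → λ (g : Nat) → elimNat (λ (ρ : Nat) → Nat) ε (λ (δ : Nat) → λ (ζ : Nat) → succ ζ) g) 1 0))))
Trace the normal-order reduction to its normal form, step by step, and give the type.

reduction (normal order):
  (λ (θ : Nat) → succ θ) (succ (succ (succ ((λ (ε : Nat) → λ (g : Nat) → elimNat (λ (ρ : Nat) → Nat) ε (λ (δ : Nat) → λ (ζ : Nat) → succ ζ) g) 1 0))))
  ~> succ (succ (succ (succ ((λ (θ : Nat) → λ (ε : Nat) → elimNat (λ (g : Nat) → Nat) θ (λ (ρ : Nat) → λ (δ : Nat) → succ δ) ε) 1 0))))
  ~> succ (succ (succ (succ ((λ (θ : Nat) → elimNat (λ (ε : Nat) → Nat) 1 (λ (g : Nat) → λ (ρ : Nat) → succ ρ) θ) 0))))
  ~> succ (succ (succ (succ (elimNat (λ (θ : Nat) → Nat) 1 (λ (ε : Nat) → λ (g : Nat) → succ g) 0))))
  ~> 5
inferred type:
  Nat


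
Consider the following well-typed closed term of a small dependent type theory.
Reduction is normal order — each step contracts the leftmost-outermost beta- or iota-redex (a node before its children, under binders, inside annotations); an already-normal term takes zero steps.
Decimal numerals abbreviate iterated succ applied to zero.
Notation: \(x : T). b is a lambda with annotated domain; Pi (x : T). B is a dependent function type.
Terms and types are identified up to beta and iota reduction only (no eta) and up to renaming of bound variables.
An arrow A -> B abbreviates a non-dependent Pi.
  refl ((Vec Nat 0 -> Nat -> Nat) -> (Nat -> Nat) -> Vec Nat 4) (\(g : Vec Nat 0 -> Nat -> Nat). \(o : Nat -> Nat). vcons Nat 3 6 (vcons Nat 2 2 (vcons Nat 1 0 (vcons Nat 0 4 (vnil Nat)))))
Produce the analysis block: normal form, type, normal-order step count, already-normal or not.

normal form:
  refl ((Vec Nat 0 -> Nat -> Nat) -> (Nat -> Nat) -> Vec Nat 4) (\(g : Vec Nat 0 -> Nat -> Nat). \(o : Nat -> Nat). vcons Nat 3 6 (vcons Nat 2 2 (vcons Nat 1 0 (vcons Nat 0 4 (vnil Nat)))))
inferred type:
  Eq ((Vec Nat 0 -> Nat -> Nat) -> (Nat -> Nat) -> Vec Nat 4) (\(g : Vec Nat 0 -> Nat -> Nat). \(o : Nat -> Nat). vcons Nat 3 6 (vcons Nat 2 2 (vcons Nat 1 0 (vcons Nat 0 4 (vnil Nat))))) (\(σ : Vec Nat 0 -> Nat -> Nat). \(κ : Nat -> Nat). vcons Nat 3 6 (vcons Nat 2 2 (vcons Nat 1 0 (vcons Nat 0 4 (vnil Nat)))))
steps to reach normal form (normal order): 0
started in normal form: yes


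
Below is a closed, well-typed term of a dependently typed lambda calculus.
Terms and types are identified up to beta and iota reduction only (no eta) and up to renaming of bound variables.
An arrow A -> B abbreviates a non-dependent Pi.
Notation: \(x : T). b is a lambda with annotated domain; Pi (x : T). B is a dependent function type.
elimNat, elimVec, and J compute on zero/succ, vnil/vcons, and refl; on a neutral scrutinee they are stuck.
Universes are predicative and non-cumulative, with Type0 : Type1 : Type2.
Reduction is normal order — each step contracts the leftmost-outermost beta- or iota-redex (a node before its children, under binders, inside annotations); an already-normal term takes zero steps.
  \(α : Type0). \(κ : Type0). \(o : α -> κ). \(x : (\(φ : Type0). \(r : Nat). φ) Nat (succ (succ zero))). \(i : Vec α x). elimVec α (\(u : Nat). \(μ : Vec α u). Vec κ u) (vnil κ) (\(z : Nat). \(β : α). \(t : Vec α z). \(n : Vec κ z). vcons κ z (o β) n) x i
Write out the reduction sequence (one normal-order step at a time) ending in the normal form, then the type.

reduction (normal order):
  \(α : Type0). \(κ : Type0). \(o : α -> κ). \(x : (\(φ : Type0). \(r : Nat). φ) Nat (succ (succ zero))). \(i : Vec α x). elimVec α (\(u : Nat). \(μ : Vec α u). Vec κ u) (vnil κ) (\(z : Nat). \(β : α). \(t : Vec α z). \(n : Vec κ z). vcons κ z (o β) n) x i
  ~> \(α : Type0). \(κ : Type0). \(o : α -> κ). \(x : (\(φ : Nat). Nat) (succ (succ zero))). \(r : Vec α x). elimVec α (\(i : Nat). \(u : Vec α i). Vec κ i) (vnil κ) (\(μ : Nat). \(z : α). \(β : Vec α μ). \(t : Vec κ μ). vcons κ μ (o z) t) x r
  ~> \(α : Type0). \(κ : Type0). \(o : α -> κ). \(x : Nat). \(φ : Vec α x). elimVec α (\(r : Nat). \(i : Vec α r). Vec κ r) (vnil κ) (\(u : Nat). \(μ : α). \(z : Vec α u). \(β : Vec κ u). vcons κ u (o μ) β) x φ
the term's type:
  Pi (α : Type0). Pi (κ : Type0). (α -> κ) -> Pi (o : Nat). Vec α o -> Vec κ o


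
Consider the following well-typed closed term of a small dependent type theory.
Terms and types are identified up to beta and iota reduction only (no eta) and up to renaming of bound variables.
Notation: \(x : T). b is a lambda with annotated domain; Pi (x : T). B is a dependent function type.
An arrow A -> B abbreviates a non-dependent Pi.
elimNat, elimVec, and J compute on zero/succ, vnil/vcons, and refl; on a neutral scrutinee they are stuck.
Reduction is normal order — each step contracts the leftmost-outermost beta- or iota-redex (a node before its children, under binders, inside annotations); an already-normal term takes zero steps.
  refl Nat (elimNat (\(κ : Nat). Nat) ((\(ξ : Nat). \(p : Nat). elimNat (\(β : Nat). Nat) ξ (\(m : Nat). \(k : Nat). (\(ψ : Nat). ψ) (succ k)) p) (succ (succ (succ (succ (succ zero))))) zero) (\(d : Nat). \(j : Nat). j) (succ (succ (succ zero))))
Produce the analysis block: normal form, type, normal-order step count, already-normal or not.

normal form:
  refl Nat (succ (succ (succ (succ (succ zero)))))
the term's type:
  Eq Nat (succ (succ (succ (succ (succ zero))))) (succ (succ (succ (succ (succ zero)))))
reduction steps (normal order): 13
already normal: no
first redex: an elimNat iota-redex


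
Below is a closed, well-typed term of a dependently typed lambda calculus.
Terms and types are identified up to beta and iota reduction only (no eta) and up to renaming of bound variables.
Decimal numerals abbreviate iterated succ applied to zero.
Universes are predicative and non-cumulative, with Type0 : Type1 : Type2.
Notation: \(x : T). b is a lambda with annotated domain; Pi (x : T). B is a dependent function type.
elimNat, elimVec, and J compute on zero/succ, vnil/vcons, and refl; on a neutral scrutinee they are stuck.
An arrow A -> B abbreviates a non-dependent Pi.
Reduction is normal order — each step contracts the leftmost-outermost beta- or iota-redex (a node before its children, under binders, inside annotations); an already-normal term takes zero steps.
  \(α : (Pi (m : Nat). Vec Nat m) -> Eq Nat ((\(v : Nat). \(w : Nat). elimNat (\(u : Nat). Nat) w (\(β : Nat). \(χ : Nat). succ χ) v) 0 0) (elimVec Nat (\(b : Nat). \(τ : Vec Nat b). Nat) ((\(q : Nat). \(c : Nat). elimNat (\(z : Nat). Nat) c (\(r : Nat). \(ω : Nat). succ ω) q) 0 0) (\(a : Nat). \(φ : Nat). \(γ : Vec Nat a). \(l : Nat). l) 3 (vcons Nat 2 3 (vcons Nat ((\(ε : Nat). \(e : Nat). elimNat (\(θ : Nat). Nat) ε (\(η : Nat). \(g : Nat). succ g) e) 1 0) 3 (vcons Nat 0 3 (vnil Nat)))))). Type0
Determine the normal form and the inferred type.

normal form:
  \(α : (Pi (m : Nat). Vec Nat m) -> Eq Nat 0 0). Type0
inferred type:
  ((Pi (α : Nat). Vec Nat α) -> Eq Nat 0 0) -> Type1
observation: the leftmost-outermost redex is a beta-redex, and normalization takes 22 steps.


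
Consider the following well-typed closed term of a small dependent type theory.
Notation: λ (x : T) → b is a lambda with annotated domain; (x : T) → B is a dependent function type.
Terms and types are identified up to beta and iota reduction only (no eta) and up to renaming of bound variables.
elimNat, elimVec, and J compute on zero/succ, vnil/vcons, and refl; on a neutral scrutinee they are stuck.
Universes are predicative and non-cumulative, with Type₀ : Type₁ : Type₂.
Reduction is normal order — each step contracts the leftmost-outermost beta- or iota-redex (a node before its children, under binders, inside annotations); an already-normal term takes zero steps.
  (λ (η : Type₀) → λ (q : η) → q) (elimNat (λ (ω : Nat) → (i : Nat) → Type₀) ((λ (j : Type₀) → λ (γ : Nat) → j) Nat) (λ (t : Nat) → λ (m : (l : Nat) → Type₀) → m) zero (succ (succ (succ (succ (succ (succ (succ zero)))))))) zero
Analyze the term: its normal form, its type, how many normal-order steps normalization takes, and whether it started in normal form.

resulting normal form:
  zero
type:
  Nat
reduction steps (normal order): 2
term was already normal: no
first contracted redex: a beta-redex


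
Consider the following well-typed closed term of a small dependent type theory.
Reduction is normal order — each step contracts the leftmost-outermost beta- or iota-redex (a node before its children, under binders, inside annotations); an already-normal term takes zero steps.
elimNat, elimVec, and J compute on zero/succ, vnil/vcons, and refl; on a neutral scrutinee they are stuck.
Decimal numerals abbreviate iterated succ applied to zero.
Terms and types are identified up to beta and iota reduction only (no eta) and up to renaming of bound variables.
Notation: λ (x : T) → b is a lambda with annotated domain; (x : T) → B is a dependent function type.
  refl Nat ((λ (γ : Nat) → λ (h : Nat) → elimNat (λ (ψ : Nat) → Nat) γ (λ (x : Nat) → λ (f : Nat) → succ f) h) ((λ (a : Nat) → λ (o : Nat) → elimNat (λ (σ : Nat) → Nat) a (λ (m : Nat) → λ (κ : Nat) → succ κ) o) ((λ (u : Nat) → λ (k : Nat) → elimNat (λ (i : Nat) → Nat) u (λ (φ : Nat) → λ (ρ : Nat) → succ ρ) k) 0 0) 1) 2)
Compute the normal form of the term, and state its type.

reduced normal form:
  refl Nat 3
the term's type:
  Eq Nat 3 3
observation: 18 normal-order steps normalize the term, beginning with a beta-redex.


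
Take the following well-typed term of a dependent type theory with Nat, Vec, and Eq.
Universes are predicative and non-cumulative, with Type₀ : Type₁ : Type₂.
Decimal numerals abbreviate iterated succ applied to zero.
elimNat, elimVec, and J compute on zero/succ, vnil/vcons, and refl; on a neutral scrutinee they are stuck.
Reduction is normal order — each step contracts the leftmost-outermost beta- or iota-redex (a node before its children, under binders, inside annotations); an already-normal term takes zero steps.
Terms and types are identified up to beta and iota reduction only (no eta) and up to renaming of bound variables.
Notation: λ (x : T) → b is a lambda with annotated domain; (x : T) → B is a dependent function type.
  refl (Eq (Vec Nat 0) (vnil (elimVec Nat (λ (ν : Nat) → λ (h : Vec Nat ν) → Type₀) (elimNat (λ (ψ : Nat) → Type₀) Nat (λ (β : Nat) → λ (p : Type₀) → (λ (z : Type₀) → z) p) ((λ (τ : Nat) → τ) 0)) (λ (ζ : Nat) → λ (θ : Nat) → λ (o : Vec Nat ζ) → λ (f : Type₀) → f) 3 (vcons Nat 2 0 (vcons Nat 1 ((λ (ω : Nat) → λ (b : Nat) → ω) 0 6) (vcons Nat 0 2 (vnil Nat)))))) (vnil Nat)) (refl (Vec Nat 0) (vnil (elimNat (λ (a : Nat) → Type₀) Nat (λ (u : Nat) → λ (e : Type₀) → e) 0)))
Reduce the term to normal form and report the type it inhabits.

normal form:
  refl (Eq (Vec Nat 0) (vnil Nat) (vnil Nat)) (refl (Vec Nat 0) (vnil Nat))
type:
  Eq (Eq (Vec Nat 0) (vnil Nat) (vnil Nat)) (refl (Vec Nat 0) (vnil Nat)) (refl (Vec Nat 0) (vnil Nat))
observation: the term reaches its normal form after 20 normal-order steps.


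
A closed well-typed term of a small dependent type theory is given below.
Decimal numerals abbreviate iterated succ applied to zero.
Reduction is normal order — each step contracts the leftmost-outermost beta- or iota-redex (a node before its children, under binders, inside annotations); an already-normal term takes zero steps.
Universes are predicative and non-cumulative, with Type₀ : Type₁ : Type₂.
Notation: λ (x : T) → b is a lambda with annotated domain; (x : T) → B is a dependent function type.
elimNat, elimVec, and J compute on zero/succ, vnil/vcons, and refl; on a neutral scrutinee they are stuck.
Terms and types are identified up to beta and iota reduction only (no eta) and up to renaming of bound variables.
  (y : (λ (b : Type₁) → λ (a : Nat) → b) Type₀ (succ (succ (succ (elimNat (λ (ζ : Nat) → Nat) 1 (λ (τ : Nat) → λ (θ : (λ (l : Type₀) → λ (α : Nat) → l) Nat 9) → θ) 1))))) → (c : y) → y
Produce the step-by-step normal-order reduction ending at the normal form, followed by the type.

normal-order reduction:
  (y : (λ (b : Type₁) → λ (a : Nat) → b) Type₀ (succ (succ (succ (elimNat (λ (ζ : Nat) → Nat) 1 (λ (τ : Nat) → λ (θ : (λ (l : Type₀) → λ (α : Nat) → l) Nat 9) → θ) 1))))) → (c : y) → y
  ~> (y : (λ (b : Nat) → Type₀) (succ (succ (succ (elimNat (λ (a : Nat) → Nat) 1 (λ (ζ : Nat) → λ (τ : (λ (θ : Type₀) → λ (l : Nat) → θ) Nat 9) → τ) 1))))) → (α : y) → y
  ~> (y : Type₀) → (b : y) → y
inferred type:
  Type₁


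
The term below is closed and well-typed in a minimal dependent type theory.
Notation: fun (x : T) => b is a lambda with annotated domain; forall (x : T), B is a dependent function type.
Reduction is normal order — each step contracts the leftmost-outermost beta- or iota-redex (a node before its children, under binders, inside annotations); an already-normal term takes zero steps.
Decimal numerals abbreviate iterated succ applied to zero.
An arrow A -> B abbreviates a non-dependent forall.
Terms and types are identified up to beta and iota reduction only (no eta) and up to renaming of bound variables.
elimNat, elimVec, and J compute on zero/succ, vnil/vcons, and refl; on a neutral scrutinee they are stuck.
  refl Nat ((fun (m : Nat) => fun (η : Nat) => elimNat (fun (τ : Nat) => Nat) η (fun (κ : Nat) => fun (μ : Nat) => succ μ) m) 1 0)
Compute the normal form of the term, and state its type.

reduced normal form:
  refl Nat 1
type:
  Eq Nat 1 1


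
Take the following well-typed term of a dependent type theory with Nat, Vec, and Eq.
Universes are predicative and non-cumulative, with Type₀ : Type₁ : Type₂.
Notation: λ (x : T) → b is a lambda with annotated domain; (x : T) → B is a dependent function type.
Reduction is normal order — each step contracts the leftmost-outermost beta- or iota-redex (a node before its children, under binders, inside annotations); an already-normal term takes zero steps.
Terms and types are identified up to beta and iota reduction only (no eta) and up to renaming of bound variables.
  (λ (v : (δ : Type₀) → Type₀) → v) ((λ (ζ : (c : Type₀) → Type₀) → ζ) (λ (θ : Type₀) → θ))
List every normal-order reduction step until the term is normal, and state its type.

reduction (normal order):
  (λ (v : (δ : Type₀) → Type₀) → v) ((λ (ζ : (c : Type₀) → Type₀) → ζ) (λ (θ : Type₀) → θ))
  ~> (λ (v : (δ : Type₀) → Type₀) → v) (λ (ζ : Type₀) → ζ)
  ~> λ (v : Type₀) → v
the term's type:
  (v : Type₀) → Type₀


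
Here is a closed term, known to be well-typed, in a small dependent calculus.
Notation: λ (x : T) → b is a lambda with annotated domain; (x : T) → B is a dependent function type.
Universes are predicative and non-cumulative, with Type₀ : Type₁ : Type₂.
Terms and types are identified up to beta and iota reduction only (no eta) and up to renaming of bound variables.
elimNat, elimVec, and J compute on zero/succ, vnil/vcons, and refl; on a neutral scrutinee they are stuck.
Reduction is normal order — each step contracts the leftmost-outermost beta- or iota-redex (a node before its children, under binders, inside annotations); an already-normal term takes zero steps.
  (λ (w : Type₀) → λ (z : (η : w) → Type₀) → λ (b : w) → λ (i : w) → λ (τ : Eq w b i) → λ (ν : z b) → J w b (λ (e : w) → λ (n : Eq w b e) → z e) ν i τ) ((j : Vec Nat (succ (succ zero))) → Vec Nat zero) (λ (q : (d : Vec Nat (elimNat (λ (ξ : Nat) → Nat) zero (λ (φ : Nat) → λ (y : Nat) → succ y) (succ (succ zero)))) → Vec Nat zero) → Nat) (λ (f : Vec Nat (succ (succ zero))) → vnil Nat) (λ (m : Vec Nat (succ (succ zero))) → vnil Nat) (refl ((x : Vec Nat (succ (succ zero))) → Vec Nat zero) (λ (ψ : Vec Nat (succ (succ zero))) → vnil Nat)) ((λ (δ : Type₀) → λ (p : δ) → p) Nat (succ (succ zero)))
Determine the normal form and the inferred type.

normal form:
  succ (succ zero)
the term's type:
  Nat
observation: the term reaches its normal form after 9 normal-order steps.


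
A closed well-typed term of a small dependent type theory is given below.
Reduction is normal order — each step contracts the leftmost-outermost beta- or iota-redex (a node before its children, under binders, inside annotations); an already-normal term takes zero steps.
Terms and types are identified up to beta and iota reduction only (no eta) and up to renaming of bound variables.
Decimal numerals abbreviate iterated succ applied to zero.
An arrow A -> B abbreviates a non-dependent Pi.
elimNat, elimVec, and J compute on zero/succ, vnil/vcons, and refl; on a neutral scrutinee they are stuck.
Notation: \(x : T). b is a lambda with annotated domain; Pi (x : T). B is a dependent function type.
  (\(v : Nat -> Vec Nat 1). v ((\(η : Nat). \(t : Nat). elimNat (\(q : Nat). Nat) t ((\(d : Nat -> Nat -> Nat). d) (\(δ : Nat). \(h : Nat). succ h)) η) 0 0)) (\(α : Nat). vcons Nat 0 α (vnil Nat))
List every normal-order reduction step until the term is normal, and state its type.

normal-order reduction:
  (\(v : Nat -> Vec Nat 1). v ((\(η : Nat). \(t : Nat). elimNat (\(q : Nat). Nat) t ((\(d : Nat -> Nat -> Nat). d) (\(δ : Nat). \(h : Nat). succ h)) η) 0 0)) (\(α : Nat). vcons Nat 0 α (vnil Nat))
  ~> (\(v : Nat). vcons Nat 0 v (vnil Nat)) ((\(η : Nat). \(t : Nat). elimNat (\(q : Nat). Nat) t ((\(d : Nat -> Nat -> Nat). d) (\(δ : Nat). \(h : Nat). succ h)) η) 0 0)
  ~> vcons Nat 0 ((\(v : Nat). \(η : Nat). elimNat (\(t : Nat). Nat) η ((\(q : Nat -> Nat -> Nat). q) (\(d : Nat). \(δ : Nat). succ δ)) v) 0 0) (vnil Nat)
  ~> vcons Nat 0 ((\(v : Nat). elimNat (\(η : Nat). Nat) v ((\(t : Nat -> Nat -> Nat). t) (\(q : Nat). \(d : Nat). succ d)) 0) 0) (vnil Nat)
  ~> vcons Nat 0 (elimNat (\(v : Nat). Nat) 0 ((\(η : Nat -> Nat -> Nat). η) (\(t : Nat). \(q : Nat). succ q)) 0) (vnil Nat)
  ~> vcons Nat 0 0 (vnil Nat)
the term's type:
  Vec Nat 1


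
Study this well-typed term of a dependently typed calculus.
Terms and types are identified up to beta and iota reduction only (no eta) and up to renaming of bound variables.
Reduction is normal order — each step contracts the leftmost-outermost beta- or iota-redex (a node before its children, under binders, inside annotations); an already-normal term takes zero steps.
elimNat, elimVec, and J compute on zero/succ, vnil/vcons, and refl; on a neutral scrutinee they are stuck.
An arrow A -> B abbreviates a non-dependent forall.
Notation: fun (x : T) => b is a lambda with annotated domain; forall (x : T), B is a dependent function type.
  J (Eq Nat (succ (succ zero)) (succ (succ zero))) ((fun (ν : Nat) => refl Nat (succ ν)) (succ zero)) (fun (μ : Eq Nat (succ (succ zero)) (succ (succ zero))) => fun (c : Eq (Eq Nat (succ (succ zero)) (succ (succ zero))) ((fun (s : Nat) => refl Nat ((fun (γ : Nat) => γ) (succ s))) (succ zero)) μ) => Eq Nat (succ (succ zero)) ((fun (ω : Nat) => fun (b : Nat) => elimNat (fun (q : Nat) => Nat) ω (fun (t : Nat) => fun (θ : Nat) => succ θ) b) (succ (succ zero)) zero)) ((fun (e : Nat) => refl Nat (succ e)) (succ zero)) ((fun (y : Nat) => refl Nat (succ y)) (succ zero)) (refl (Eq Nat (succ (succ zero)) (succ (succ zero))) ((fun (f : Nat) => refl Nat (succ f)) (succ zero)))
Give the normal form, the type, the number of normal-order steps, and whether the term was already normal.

resulting normal form:
  refl Nat (succ (succ zero))
the term's type:
  Eq Nat (succ (succ zero)) (succ (succ zero))
normal-order step count: 2
started in normal form: no
first contracted redex: a J iota-redex


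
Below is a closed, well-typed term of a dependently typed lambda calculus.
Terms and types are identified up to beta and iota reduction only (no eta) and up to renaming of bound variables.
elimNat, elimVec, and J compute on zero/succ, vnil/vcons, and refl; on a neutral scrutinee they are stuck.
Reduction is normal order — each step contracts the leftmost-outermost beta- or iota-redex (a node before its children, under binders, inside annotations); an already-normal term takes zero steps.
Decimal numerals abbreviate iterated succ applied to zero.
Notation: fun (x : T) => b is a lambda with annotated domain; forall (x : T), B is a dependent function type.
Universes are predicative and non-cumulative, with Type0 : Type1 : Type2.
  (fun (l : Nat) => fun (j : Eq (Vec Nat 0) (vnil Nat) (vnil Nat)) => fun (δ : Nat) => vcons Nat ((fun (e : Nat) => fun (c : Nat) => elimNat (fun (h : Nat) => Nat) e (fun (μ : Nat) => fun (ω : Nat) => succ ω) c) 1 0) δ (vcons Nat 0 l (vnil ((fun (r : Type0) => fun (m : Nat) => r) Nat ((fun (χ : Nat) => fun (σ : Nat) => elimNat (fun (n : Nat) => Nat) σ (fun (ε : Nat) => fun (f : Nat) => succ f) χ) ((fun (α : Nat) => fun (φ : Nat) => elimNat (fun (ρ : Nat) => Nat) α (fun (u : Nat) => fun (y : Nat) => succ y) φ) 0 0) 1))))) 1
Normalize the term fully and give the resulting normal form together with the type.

resulting normal form:
  fun (l : Eq (Vec Nat 0) (vnil Nat) (vnil Nat)) => fun (j : Nat) => vcons Nat 1 j (vcons Nat 0 1 (vnil Nat))
type:
  forall (l : Eq (Vec Nat 0) (vnil Nat) (vnil Nat)), forall (j : Nat), Vec Nat 2
observation: normalization takes exactly 6 steps under the normal-order strategy.


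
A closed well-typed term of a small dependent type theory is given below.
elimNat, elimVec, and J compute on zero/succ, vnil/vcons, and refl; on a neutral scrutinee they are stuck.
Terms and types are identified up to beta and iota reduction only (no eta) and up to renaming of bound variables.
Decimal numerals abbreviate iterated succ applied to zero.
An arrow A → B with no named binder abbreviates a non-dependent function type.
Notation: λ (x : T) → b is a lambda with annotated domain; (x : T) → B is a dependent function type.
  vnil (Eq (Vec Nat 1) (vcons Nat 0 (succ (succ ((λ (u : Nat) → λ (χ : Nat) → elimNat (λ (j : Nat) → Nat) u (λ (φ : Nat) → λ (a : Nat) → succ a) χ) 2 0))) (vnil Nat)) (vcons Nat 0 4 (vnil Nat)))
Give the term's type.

inferred type:
  Vec (Eq (Vec Nat 1) (vcons Nat 0 4 (vnil Nat)) (vcons Nat 0 4 (vnil Nat))) 0


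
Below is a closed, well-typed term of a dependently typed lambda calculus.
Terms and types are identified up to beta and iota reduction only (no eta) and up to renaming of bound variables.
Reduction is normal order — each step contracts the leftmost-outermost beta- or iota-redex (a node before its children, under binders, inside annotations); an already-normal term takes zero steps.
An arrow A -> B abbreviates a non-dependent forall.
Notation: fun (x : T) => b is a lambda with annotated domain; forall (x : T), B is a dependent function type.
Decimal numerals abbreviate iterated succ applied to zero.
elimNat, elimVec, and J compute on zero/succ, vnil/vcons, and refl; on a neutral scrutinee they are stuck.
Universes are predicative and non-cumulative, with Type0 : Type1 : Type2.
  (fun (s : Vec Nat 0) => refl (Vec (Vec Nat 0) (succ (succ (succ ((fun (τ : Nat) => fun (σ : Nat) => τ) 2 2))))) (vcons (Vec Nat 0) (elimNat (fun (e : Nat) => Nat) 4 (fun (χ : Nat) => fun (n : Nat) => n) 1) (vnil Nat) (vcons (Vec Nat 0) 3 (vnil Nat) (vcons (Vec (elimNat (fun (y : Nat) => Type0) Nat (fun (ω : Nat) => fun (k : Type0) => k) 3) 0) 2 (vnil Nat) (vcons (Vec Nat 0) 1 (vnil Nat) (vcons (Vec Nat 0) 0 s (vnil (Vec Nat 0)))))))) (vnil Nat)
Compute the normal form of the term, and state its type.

normal form:
  refl (Vec (Vec Nat 0) 5) (vcons (Vec Nat 0) 4 (vnil Nat) (vcons (Vec Nat 0) 3 (vnil Nat) (vcons (Vec Nat 0) 2 (vnil Nat) (vcons (Vec Nat 0) 1 (vnil Nat) (vcons (Vec Nat 0) 0 (vnil Nat) (vnil (Vec Nat 0)))))))
type:
  Eq (Vec (Vec Nat 0) 5) (vcons (Vec Nat 0) 4 (vnil Nat) (vcons (Vec Nat 0) 3 (vnil Nat) (vcons (Vec Nat 0) 2 (vnil Nat) (vcons (Vec Nat 0) 1 (vnil Nat) (vcons (Vec Nat 0) 0 (vnil Nat) (vnil (Vec Nat 0))))))) (vcons (Vec Nat 0) 4 (vnil Nat) (vcons (Vec Nat 0) 3 (vnil Nat) (vcons (Vec Nat 0) 2 (vnil Nat) (vcons (Vec Nat 0) 1 (vnil Nat) (vcons (Vec Nat 0) 0 (vnil Nat) (vnil (Vec Nat 0)))))))


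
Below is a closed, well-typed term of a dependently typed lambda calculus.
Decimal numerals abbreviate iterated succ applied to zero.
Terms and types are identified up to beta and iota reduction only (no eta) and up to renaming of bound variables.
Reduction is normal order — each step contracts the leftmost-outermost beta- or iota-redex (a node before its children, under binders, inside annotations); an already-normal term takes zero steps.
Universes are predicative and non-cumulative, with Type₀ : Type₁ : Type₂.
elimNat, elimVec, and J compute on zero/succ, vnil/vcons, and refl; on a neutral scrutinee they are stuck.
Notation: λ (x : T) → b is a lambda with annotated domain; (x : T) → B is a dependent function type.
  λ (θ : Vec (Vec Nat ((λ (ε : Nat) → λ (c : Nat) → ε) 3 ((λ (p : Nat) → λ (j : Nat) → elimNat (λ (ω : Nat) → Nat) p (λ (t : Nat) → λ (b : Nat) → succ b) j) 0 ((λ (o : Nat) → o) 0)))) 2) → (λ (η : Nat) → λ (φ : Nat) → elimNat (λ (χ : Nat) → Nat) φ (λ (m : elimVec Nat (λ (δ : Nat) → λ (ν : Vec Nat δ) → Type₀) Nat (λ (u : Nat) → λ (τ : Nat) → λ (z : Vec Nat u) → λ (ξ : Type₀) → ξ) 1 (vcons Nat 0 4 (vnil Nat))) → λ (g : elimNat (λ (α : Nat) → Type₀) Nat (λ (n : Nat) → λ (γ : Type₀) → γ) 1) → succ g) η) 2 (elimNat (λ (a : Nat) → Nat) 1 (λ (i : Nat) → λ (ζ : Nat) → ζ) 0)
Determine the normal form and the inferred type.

reduced normal form:
  λ (θ : Vec (Vec Nat 3) 2) → 3
type:
  (θ : Vec (Vec Nat 3) 2) → Nat
observation: 12 normal-order steps separate the term from its normal form.


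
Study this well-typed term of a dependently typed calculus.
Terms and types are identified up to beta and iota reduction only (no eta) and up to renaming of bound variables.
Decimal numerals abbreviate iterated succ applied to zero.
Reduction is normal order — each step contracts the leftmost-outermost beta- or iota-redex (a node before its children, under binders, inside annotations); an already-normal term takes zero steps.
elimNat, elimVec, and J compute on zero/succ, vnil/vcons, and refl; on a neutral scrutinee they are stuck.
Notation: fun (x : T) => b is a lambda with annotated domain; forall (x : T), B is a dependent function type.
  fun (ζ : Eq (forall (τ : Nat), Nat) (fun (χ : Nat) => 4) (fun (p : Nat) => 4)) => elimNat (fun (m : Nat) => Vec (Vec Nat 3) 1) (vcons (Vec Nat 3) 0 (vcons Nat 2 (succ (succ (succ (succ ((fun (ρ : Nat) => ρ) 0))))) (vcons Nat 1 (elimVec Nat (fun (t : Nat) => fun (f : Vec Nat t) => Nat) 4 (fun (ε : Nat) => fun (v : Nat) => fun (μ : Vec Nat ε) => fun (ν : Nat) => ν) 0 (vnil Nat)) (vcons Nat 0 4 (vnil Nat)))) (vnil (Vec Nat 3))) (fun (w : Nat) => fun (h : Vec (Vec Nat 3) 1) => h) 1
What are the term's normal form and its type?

reduced normal form:
  fun (ζ : Eq (forall (τ : Nat), Nat) (fun (χ : Nat) => 4) (fun (p : Nat) => 4)) => vcons (Vec Nat 3) 0 (vcons Nat 2 4 (vcons Nat 1 4 (vcons Nat 0 4 (vnil Nat)))) (vnil (Vec Nat 3))
the term's type:
  forall (ζ : Eq (forall (τ : Nat), Nat) (fun (χ : Nat) => 4) (fun (p : Nat) => 4)), Vec (Vec Nat 3) 1
observation: contracting an elimNat iota-redex first, the term normalizes in 6 steps.


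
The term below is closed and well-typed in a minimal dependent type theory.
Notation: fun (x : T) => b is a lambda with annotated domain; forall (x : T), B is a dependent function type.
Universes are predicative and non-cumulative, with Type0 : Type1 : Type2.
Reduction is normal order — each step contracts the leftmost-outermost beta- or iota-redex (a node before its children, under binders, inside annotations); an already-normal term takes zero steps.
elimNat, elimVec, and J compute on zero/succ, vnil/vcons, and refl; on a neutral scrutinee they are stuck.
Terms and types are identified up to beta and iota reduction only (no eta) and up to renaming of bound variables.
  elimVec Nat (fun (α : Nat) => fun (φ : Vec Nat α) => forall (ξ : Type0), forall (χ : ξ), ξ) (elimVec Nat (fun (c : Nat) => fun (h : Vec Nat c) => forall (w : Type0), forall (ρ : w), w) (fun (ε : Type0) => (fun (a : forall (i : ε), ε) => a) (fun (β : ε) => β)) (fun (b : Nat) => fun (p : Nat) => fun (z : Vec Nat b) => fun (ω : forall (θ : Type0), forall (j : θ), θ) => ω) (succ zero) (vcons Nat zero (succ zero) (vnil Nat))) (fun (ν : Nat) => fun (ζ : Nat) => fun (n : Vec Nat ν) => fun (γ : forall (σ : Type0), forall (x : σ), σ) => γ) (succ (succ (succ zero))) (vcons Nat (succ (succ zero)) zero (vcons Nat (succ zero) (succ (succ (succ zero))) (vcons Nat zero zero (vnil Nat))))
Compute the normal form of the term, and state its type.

resulting normal form:
  fun (α : Type0) => fun (φ : α) => φ
type:
  forall (α : Type0), forall (φ : α), α
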